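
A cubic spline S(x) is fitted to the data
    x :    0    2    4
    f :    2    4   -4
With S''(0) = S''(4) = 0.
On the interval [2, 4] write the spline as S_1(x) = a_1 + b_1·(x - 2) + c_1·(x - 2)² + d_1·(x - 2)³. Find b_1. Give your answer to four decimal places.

Write M_i for S''(x_i). With h_i = 2, 2 and divided differences Δ_i = 1, -4, the continuity of S' gives the tridiagonal system
  2·M_0 + 8·M_1 + 2·M_2 = 6(Δ_1 - Δ_0) = -30
Natural end conditions: M_0 = M_2 = 0.
Forward elimination and back-substitution give M_0 = 0, M_1 = -15/4, M_2 = 0.
On [2, 4], with S_1(x) = a_1 + b_1·(x - 2) + c_1·(x - 2)² + d_1·(x - 2)³: c_1 = M_1/2 = -15/8, d_1 = (M_2 - M_1)/(6h_1) = 5/16, b_1 = Δ_1 - h_1(2M_1 + M_2)/6 = -3/2.

-1.5000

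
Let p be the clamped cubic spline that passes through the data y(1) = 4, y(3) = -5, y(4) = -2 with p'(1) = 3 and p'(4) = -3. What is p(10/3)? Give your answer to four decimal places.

With σ_i denoting the second derivative at x_i, h_i = 2, 1, and Δ_i = (y_(i+1) − y_i)/h_i = -9/2, 3:
  2·σ_0 + 6·σ_1 + 1·σ_2 = 6(Δ_1 - Δ_0) = 45
Clamped end conditions give two more equations: 2h_0·σ_0 + h_0·σ_1 = 6(Δ_0 - p'(1)) = -45 and h_1·σ_1 + 2h_1·σ_2 = 6(p'(4) - Δ_1) = -36.
Solving the tridiagonal system: σ_0 = -83/4, σ_1 = 19, σ_2 = -55/2.
On [3, 4], p(x) = -5 + 5/4·(x - 3) + 19/2·(x - 3)² - 31/4·(x - 3)³.
With (x - 3) = 1/3: p(10/3) = -103/27.

-3.8148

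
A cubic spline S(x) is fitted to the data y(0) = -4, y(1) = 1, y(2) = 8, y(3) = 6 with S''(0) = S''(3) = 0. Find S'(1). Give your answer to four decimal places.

7.2667

Write M_i for S''(x_i). With h_i = 1, 1, 1 and divided differences Δ_i = 5, 7, -2, the continuity of S' gives the tridiagonal system
  1·M_0 + 4·M_1 + 1·M_2 = 6(Δ_1 - Δ_0) = 12
  1·M_1 + 4·M_2 + 1·M_3 = 6(Δ_2 - Δ_1) = -54
Natural end conditions: M_0 = M_3 = 0.
Solving the tridiagonal system: M_0 = 0, M_1 = 34/5, M_2 = -76/5, M_3 = 0.
On [1, 2], S'(x) = b_1 + 2c_1·(x - 1) + 3d_1·(x - 1)² with b_1 = Δ_1 - h_1(2M_1 + M_2)/6 = 109/15, c_1 = M_1/2 = 17/5, d_1 = (M_2 - M_1)/(6h_1) = -11/3. So S'(1) = 109/15.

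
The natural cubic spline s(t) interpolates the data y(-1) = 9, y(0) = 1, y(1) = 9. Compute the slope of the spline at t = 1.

Let σ_i = s''(x_i). Step sizes h_i = 1, 1; slopes of the chords Δ_i = (y_(i+1) - y_i)/h_i = -8, 8.
  1·σ_0 + 4·σ_1 + 1·σ_2 = 6(Δ_1 - Δ_0) = 96
Natural end conditions: σ_0 = σ_2 = 0.
Solving the tridiagonal system: σ_0 = 0, σ_1 = 24, σ_2 = 0.
On [0, 1], s'(t) = b_1 + 2c_1·t + 3d_1·t² with b_1 = Δ_1 - h_1(2σ_1 + σ_2)/6 = 0, c_1 = σ_1/2 = 12, d_1 = (σ_2 - σ_1)/(6h_1) = -4. So s'(1) = 12.

12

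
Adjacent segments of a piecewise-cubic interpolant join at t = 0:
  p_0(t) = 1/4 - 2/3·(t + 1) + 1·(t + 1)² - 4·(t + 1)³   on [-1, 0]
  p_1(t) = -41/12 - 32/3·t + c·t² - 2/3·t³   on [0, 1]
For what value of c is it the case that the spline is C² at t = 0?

p_0''(t) = 2 - 24·(t + 1), so p_0''(0) = -22. On the right, p_1''(0) = 2c, so c = -11.

-11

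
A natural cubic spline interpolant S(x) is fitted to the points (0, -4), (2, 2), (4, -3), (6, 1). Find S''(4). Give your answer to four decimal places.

4.7000

Let M_i = S''(x_i). Step sizes h_i = 2, 2, 2; slopes of the chords Δ_i = (y_(i+1) - y_i)/h_i = 3, -5/2, 2.
  2·M_0 + 8·M_1 + 2·M_2 = 6(Δ_1 - Δ_0) = -33
  2·M_1 + 8·M_2 + 2·M_3 = 6(Δ_2 - Δ_1) = 27
Natural end conditions: M_0 = M_3 = 0.
Solving: M_0 = 0, M_1 = -53/10, M_2 = 47/10, M_3 = 0.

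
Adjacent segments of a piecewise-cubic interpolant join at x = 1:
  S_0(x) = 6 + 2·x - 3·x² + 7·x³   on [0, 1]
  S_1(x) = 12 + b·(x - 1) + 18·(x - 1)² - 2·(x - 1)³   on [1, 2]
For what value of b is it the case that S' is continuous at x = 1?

S_0'(x) = 2 - 6·x + 21·x², so S_0'(1) = 17. On the right, S_1'(1) = b, so b = 17.

17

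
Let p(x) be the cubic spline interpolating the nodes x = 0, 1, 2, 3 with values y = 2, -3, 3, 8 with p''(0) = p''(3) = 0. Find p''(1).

Write m_i for p''(x_i). With h_i = 1, 1, 1 and divided differences Δ_i = -5, 6, 5, the continuity of p' gives the tridiagonal system
  1·m_0 + 4·m_1 + 1·m_2 = 6(Δ_1 - Δ_0) = 66
  1·m_1 + 4·m_2 + 1·m_3 = 6(Δ_2 - Δ_1) = -6
Natural end conditions: m_0 = m_3 = 0.
Hence m_0 = 0, m_1 = 18, m_2 = -6, m_3 = 0.

18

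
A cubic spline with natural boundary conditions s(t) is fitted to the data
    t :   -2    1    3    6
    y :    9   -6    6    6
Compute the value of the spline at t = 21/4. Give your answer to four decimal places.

7.8018

With σ_i denoting the second derivative at x_i, h_i = 3, 2, 3, and Δ_i = (y_(i+1) − y_i)/h_i = -5, 6, 0:
  3·σ_0 + 10·σ_1 + 2·σ_2 = 6(Δ_1 - Δ_0) = 66
  2·σ_1 + 10·σ_2 + 3·σ_3 = 6(Δ_2 - Δ_1) = -36
Natural end conditions: σ_0 = σ_3 = 0.
Hence σ_0 = 0, σ_1 = 61/8, σ_2 = -41/8, σ_3 = 0.
On [3, 6], s(t) = 6 + 41/8·(t - 3) - 41/16·(t - 3)² + 41/144·(t - 3)³.
With (t - 3) = 9/4: s(21/4) = 7989/1024.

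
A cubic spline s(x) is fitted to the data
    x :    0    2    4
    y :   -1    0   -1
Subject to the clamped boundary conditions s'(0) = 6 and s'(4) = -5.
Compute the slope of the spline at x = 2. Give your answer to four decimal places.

-0.2500

Let m_i = s''(x_i). Step sizes h_i = 2, 2; slopes of the chords Δ_i = (y_(i+1) - y_i)/h_i = 1/2, -1/2.
  2·m_0 + 8·m_1 + 2·m_2 = 6(Δ_1 - Δ_0) = -6
Clamped end conditions give two more equations: 2h_0·m_0 + h_0·m_1 = 6(Δ_0 - s'(0)) = -33 and h_1·m_1 + 2h_1·m_2 = 6(s'(4) - Δ_1) = -27.
Forward elimination and back-substitution give m_0 = -41/4, m_1 = 4, m_2 = -35/4.
On [2, 4], s'(x) = b_1 + 2c_1·(x - 2) + 3d_1·(x - 2)² with b_1 = Δ_1 - h_1(2m_1 + m_2)/6 = -1/4, c_1 = m_1/2 = 2, d_1 = (m_2 - m_1)/(6h_1) = -17/16. So s'(2) = -1/4.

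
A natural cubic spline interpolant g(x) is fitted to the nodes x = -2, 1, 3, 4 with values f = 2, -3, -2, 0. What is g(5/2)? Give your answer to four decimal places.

Let m_i = g''(x_i). Step sizes h_i = 3, 2, 1; slopes of the chords Δ_i = (y_(i+1) - y_i)/h_i = -5/3, 1/2, 2.
  3·m_0 + 10·m_1 + 2·m_2 = 6(Δ_1 - Δ_0) = 13
  2·m_1 + 6·m_2 + 1·m_3 = 6(Δ_2 - Δ_1) = 9
Natural end conditions: m_0 = m_3 = 0.
Hence m_0 = 0, m_1 = 15/14, m_2 = 8/7, m_3 = 0.
On [1, 3], g(x) = -3 - 25/42·(x - 1) + 15/28·(x - 1)² + 1/168·(x - 1)³.
With (x - 1) = 3/2: g(5/2) = -1195/448.

-2.6674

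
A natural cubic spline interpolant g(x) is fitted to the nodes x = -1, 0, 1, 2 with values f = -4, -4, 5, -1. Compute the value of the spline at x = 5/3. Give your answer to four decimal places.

Let m_i = g''(x_i). Step sizes h_i = 1, 1, 1; slopes of the chords Δ_i = (y_(i+1) - y_i)/h_i = 0, 9, -6.
  1·m_0 + 4·m_1 + 1·m_2 = 6(Δ_1 - Δ_0) = 54
  1·m_1 + 4·m_2 + 1·m_3 = 6(Δ_2 - Δ_1) = -90
Natural end conditions: m_0 = m_3 = 0.
Forward elimination and back-substitution give m_0 = 0, m_1 = 102/5, m_2 = -138/5, m_3 = 0.
On [1, 2], g(x) = 5 + 16/5·(x - 1) - 69/5·(x - 1)² + 23/5·(x - 1)³.
With (x - 1) = 2/3: g(5/3) = 319/135.

2.3630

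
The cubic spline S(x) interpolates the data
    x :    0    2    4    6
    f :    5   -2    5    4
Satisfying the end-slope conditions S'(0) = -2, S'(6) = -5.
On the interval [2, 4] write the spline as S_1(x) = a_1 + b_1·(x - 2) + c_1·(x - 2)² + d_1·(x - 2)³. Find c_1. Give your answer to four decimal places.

Write M_i for S''(x_i). With h_i = 2, 2, 2 and divided differences Δ_i = -7/2, 7/2, -1/2, the continuity of S' gives the tridiagonal system
  2·M_0 + 8·M_1 + 2·M_2 = 6(Δ_1 - Δ_0) = 42
  2·M_1 + 8·M_2 + 2·M_3 = 6(Δ_2 - Δ_1) = -24
Clamped end conditions give two more equations: 2h_0·M_0 + h_0·M_1 = 6(Δ_0 - S'(0)) = -9 and h_2·M_2 + 2h_2·M_3 = 6(S'(6) - Δ_2) = -27.
Solving: M_0 = -61/10, M_1 = 77/10, M_2 = -37/10, M_3 = -49/10.
On [2, 4], with S_1(x) = a_1 + b_1·(x - 2) + c_1·(x - 2)² + d_1·(x - 2)³: c_1 = M_1/2 = 77/20, d_1 = (M_2 - M_1)/(6h_1) = -19/20, b_1 = Δ_1 - h_1(2M_1 + M_2)/6 = -2/5.

3.8500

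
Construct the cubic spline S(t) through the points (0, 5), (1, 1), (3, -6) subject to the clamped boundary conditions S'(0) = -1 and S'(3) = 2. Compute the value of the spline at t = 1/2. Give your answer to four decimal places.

Write m_i for S''(x_i). With h_i = 1, 2 and divided differences Δ_i = -4, -7/2, the continuity of S' gives the tridiagonal system
  1·m_0 + 6·m_1 + 2·m_2 = 6(Δ_1 - Δ_0) = 3
Clamped end conditions give two more equations: 2h_0·m_0 + h_0·m_1 = 6(Δ_0 - S'(0)) = -18 and h_1·m_1 + 2h_1·m_2 = 6(S'(3) - Δ_1) = 33.
Forward elimination and back-substitution give m_0 = -17/2, m_1 = -1, m_2 = 35/4.
On [0, 1], S(t) = 5 - 1·t - 17/4·t² + 5/4·t³.
With t = 1/2: S(1/2) = 115/32.

3.5938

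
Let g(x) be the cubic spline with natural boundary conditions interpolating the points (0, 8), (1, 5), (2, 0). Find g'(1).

Put M_i = g'' at the i-th knot. Here h = (1, 1) and Δ = (-3, -5), so the interior equations h_(i-1)·M_(i-1) + 2(h_(i-1)+h_i)·M_i + h_i·M_(i+1) = 6(Δ_i − Δ_(i-1)) read
  1·M_0 + 4·M_1 + 1·M_2 = 6(Δ_1 - Δ_0) = -12
Natural end conditions: M_0 = M_2 = 0.
Solving: M_0 = 0, M_1 = -3, M_2 = 0.
On [1, 2], g'(x) = b_1 + 2c_1·(x - 1) + 3d_1·(x - 1)² with b_1 = Δ_1 - h_1(2M_1 + M_2)/6 = -4, c_1 = M_1/2 = -3/2, d_1 = (M_2 - M_1)/(6h_1) = 1/2. So g'(1) = -4.

-4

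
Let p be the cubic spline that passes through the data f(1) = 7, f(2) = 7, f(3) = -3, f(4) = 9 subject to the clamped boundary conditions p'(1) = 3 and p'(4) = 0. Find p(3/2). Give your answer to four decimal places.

8.5250

With σ_i denoting the second derivative at x_i, h_i = 1, 1, 1, and Δ_i = (y_(i+1) − y_i)/h_i = 0, -10, 12:
  1·σ_0 + 4·σ_1 + 1·σ_2 = 6(Δ_1 - Δ_0) = -60
  1·σ_1 + 4·σ_2 + 1·σ_3 = 6(Δ_2 - Δ_1) = 132
Clamped end conditions give two more equations: 2h_0·σ_0 + h_0·σ_1 = 6(Δ_0 - p'(1)) = -18 and h_2·σ_2 + 2h_2·σ_3 = 6(p'(4) - Δ_2) = -72.
Hence σ_0 = 32/5, σ_1 = -154/5, σ_2 = 284/5, σ_3 = -322/5.
On [1, 2], p(t) = 7 + 3·(t - 1) + 16/5·(t - 1)² - 31/5·(t - 1)³.
With (t - 1) = 1/2: p(3/2) = 341/40.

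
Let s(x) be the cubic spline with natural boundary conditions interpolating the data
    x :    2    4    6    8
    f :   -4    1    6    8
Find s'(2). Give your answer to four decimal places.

2.4000

Write M_i for s''(x_i). With h_i = 2, 2, 2 and divided differences Δ_i = 5/2, 5/2, 1, the continuity of s' gives the tridiagonal system
  2·M_0 + 8·M_1 + 2·M_2 = 6(Δ_1 - Δ_0) = 0
  2·M_1 + 8·M_2 + 2·M_3 = 6(Δ_2 - Δ_1) = -9
Natural end conditions: M_0 = M_3 = 0.
Solving the tridiagonal system: M_0 = 0, M_1 = 3/10, M_2 = -6/5, M_3 = 0.
On [2, 4], s'(x) = b_0 + 2c_0·(x - 2) + 3d_0·(x - 2)² with b_0 = Δ_0 - h_0(2M_0 + M_1)/6 = 12/5, c_0 = M_0/2 = 0, d_0 = (M_1 - M_0)/(6h_0) = 1/40. So s'(2) = 12/5.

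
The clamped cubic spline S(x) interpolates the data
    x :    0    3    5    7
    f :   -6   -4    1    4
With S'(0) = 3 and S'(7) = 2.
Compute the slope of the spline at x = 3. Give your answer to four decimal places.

Put M_i = S'' at the i-th knot. Here h = (3, 2, 2) and Δ = (2/3, 5/2, 3/2), so the interior equations h_(i-1)·M_(i-1) + 2(h_(i-1)+h_i)·M_i + h_i·M_(i+1) = 6(Δ_i − Δ_(i-1)) read
  3·M_0 + 10·M_1 + 2·M_2 = 6(Δ_1 - Δ_0) = 11
  2·M_1 + 8·M_2 + 2·M_3 = 6(Δ_2 - Δ_1) = -6
Clamped end conditions give two more equations: 2h_0·M_0 + h_0·M_1 = 6(Δ_0 - S'(0)) = -14 and h_2·M_2 + 2h_2·M_3 = 6(S'(7) - Δ_2) = 3.
Forward elimination and back-substitution give M_0 = -400/111, M_1 = 94/37, M_2 = -133/74, M_3 = 61/37.
On [3, 5], S'(x) = b_1 + 2c_1·(x - 3) + 3d_1·(x - 3)² with b_1 = Δ_1 - h_1(2M_1 + M_2)/6 = 52/37, c_1 = M_1/2 = 47/37, d_1 = (M_2 - M_1)/(6h_1) = -107/296. So S'(3) = 52/37.

1.4054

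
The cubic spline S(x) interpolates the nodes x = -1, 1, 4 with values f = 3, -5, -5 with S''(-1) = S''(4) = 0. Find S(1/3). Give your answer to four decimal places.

-2.9259

Put M_i = S'' at the i-th knot. Here h = (2, 3) and Δ = (-4, 0), so the interior equations h_(i-1)·M_(i-1) + 2(h_(i-1)+h_i)·M_i + h_i·M_(i+1) = 6(Δ_i − Δ_(i-1)) read
  2·M_0 + 10·M_1 + 3·M_2 = 6(Δ_1 - Δ_0) = 24
Natural end conditions: M_0 = M_2 = 0.
Forward elimination and back-substitution give M_0 = 0, M_1 = 12/5, M_2 = 0.
On [-1, 1], S(x) = 3 - 24/5·(x + 1) + 0·(x + 1)² + 1/5·(x + 1)³.
With (x + 1) = 4/3: S(1/3) = -79/27.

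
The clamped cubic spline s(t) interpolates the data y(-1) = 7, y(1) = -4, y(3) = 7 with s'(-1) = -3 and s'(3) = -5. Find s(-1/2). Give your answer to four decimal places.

Let σ_i = s''(x_i). Step sizes h_i = 2, 2; slopes of the chords Δ_i = (y_(i+1) - y_i)/h_i = -11/2, 11/2.
  2·σ_0 + 8·σ_1 + 2·σ_2 = 6(Δ_1 - Δ_0) = 66
Clamped end conditions give two more equations: 2h_0·σ_0 + h_0·σ_1 = 6(Δ_0 - s'(-1)) = -15 and h_1·σ_1 + 2h_1·σ_2 = 6(s'(3) - Δ_1) = -63.
Solving: σ_0 = -25/2, σ_1 = 35/2, σ_2 = -49/2.
On [-1, 1], s(t) = 7 - 3·(t + 1) - 25/4·(t + 1)² + 5/2·(t + 1)³.
With (t + 1) = 1/2: s(-1/2) = 17/4.

4.2500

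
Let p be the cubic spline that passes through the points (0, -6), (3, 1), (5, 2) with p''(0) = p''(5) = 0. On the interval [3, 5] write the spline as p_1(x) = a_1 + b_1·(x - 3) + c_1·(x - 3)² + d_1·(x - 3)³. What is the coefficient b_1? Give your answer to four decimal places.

1.2333

Put M_i = p'' at the i-th knot. Here h = (3, 2) and Δ = (7/3, 1/2), so the interior equations h_(i-1)·M_(i-1) + 2(h_(i-1)+h_i)·M_i + h_i·M_(i+1) = 6(Δ_i − Δ_(i-1)) read
  3·M_0 + 10·M_1 + 2·M_2 = 6(Δ_1 - Δ_0) = -11
Natural end conditions: M_0 = M_2 = 0.
Hence M_0 = 0, M_1 = -11/10, M_2 = 0.
On [3, 5], with p_1(x) = a_1 + b_1·(x - 3) + c_1·(x - 3)² + d_1·(x - 3)³: c_1 = M_1/2 = -11/20, d_1 = (M_2 - M_1)/(6h_1) = 11/120, b_1 = Δ_1 - h_1(2M_1 + M_2)/6 = 37/30.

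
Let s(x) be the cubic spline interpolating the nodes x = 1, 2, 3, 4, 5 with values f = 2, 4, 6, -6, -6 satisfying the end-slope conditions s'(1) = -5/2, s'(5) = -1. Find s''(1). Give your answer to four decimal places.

11.1964

Put M_i = s'' at the i-th knot. Here h = (1, 1, 1, 1) and Δ = (2, 2, -12, 0), so the interior equations h_(i-1)·M_(i-1) + 2(h_(i-1)+h_i)·M_i + h_i·M_(i+1) = 6(Δ_i − Δ_(i-1)) read
  1·M_0 + 4·M_1 + 1·M_2 = 6(Δ_1 - Δ_0) = 0
  1·M_1 + 4·M_2 + 1·M_3 = 6(Δ_2 - Δ_1) = -84
  1·M_2 + 4·M_3 + 1·M_4 = 6(Δ_3 - Δ_2) = 72
Clamped end conditions give two more equations: 2h_0·M_0 + h_0·M_1 = 6(Δ_0 - s'(1)) = 27 and h_3·M_3 + 2h_3·M_4 = 6(s'(5) - Δ_3) = -6.
Solving: M_0 = 627/56, M_1 = 129/28, M_2 = -237/8, M_3 = 837/28, M_4 = -1005/56.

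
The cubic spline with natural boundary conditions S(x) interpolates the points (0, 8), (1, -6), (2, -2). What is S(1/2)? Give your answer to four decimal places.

Let M_i = S''(x_i). Step sizes h_i = 1, 1; slopes of the chords Δ_i = (y_(i+1) - y_i)/h_i = -14, 4.
  1·M_0 + 4·M_1 + 1·M_2 = 6(Δ_1 - Δ_0) = 108
Natural end conditions: M_0 = M_2 = 0.
Solving: M_0 = 0, M_1 = 27, M_2 = 0.
On [0, 1], S(x) = 8 - 37/2·x + 0·x² + 9/2·x³.
With x = 1/2: S(1/2) = -11/16.

-0.6875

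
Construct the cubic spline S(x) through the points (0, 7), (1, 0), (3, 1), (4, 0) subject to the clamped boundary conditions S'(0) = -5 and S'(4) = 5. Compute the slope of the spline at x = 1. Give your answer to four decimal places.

With M_i denoting the second derivative at x_i, h_i = 1, 2, 1, and Δ_i = (y_(i+1) − y_i)/h_i = -7, 1/2, -1:
  1·M_0 + 6·M_1 + 2·M_2 = 6(Δ_1 - Δ_0) = 45
  2·M_1 + 6·M_2 + 1·M_3 = 6(Δ_2 - Δ_1) = -9
Clamped end conditions give two more equations: 2h_0·M_0 + h_0·M_1 = 6(Δ_0 - S'(0)) = -12 and h_2·M_2 + 2h_2·M_3 = 6(S'(4) - Δ_2) = 36.
Solving the tridiagonal system: M_0 = -433/35, M_1 = 446/35, M_2 = -334/35, M_3 = 797/35.
On [1, 3], S'(x) = b_1 + 2c_1·(x - 1) + 3d_1·(x - 1)² with b_1 = Δ_1 - h_1(2M_1 + M_2)/6 = -337/70, c_1 = M_1/2 = 223/35, d_1 = (M_2 - M_1)/(6h_1) = -13/7. So S'(1) = -337/70.

-4.8143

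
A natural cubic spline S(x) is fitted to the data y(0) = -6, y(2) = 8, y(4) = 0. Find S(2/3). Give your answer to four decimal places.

0.2963

Let m_i = S''(x_i). Step sizes h_i = 2, 2; slopes of the chords Δ_i = (y_(i+1) - y_i)/h_i = 7, -4.
  2·m_0 + 8·m_1 + 2·m_2 = 6(Δ_1 - Δ_0) = -66
Natural end conditions: m_0 = m_2 = 0.
Solving the tridiagonal system: m_0 = 0, m_1 = -33/4, m_2 = 0.
On [0, 2], S(x) = -6 + 39/4·x + 0·x² - 11/16·x³.
With x = 2/3: S(2/3) = 8/27.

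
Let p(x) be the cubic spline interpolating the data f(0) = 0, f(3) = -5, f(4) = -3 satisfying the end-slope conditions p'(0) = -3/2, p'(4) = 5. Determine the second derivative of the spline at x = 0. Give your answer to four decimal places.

Write M_i for p''(x_i). With h_i = 3, 1 and divided differences Δ_i = -5/3, 2, the continuity of p' gives the tridiagonal system
  3·M_0 + 8·M_1 + 1·M_2 = 6(Δ_1 - Δ_0) = 22
Clamped end conditions give two more equations: 2h_0·M_0 + h_0·M_1 = 6(Δ_0 - p'(0)) = -1 and h_1·M_1 + 2h_1·M_2 = 6(p'(4) - Δ_1) = 18.
Hence M_0 = -31/24, M_1 = 9/4, M_2 = 63/8.

-1.2917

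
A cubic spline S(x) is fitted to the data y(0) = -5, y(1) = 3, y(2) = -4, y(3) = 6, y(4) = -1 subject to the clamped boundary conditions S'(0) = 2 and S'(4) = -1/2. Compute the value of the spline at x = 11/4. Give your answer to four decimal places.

4.2529

Write M_i for S''(x_i). With h_i = 1, 1, 1, 1 and divided differences Δ_i = 8, -7, 10, -7, the continuity of S' gives the tridiagonal system
  1·M_0 + 4·M_1 + 1·M_2 = 6(Δ_1 - Δ_0) = -90
  1·M_1 + 4·M_2 + 1·M_3 = 6(Δ_2 - Δ_1) = 102
  1·M_2 + 4·M_3 + 1·M_4 = 6(Δ_3 - Δ_2) = -102
Clamped end conditions give two more equations: 2h_0·M_0 + h_0·M_1 = 6(Δ_0 - S'(0)) = 36 and h_3·M_3 + 2h_3·M_4 = 6(S'(4) - Δ_3) = 39.
Forward elimination and back-substitution give M_0 = 2263/56, M_1 = -1255/28, M_2 = 391/8, M_3 = -1363/28, M_4 = 2455/56.
On [2, 3], S(x) = -4 + 51/28·(x - 2) + 391/16·(x - 2)² - 1821/112·(x - 2)³.
With (x - 2) = 3/4: S(11/4) = 4355/1024.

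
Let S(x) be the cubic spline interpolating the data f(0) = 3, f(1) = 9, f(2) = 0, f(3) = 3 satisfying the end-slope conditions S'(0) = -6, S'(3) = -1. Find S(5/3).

With M_i denoting the second derivative at x_i, h_i = 1, 1, 1, and Δ_i = (y_(i+1) − y_i)/h_i = 6, -9, 3:
  1·M_0 + 4·M_1 + 1·M_2 = 6(Δ_1 - Δ_0) = -90
  1·M_1 + 4·M_2 + 1·M_3 = 6(Δ_2 - Δ_1) = 72
Clamped end conditions give two more equations: 2h_0·M_0 + h_0·M_1 = 6(Δ_0 - S'(0)) = 72 and h_2·M_2 + 2h_2·M_3 = 6(S'(3) - Δ_2) = -24.
Solving the tridiagonal system: M_0 = 178/3, M_1 = -140/3, M_2 = 112/3, M_3 = -92/3.
On [1, 2], S(x) = 9 + 1/3·(x - 1) - 70/3·(x - 1)² + 14·(x - 1)³.
With (x - 1) = 2/3: S(5/3) = 3.

3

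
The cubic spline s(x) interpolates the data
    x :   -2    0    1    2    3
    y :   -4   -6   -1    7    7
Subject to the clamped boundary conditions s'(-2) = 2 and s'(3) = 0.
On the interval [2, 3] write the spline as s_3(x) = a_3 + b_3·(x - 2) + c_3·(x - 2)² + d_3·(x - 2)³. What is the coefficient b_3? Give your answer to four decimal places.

Write σ_i for s''(x_i). With h_i = 2, 1, 1, 1 and divided differences Δ_i = -1, 5, 8, 0, the continuity of s' gives the tridiagonal system
  2·σ_0 + 6·σ_1 + 1·σ_2 = 6(Δ_1 - Δ_0) = 36
  1·σ_1 + 4·σ_2 + 1·σ_3 = 6(Δ_2 - Δ_1) = 18
  1·σ_2 + 4·σ_3 + 1·σ_4 = 6(Δ_3 - Δ_2) = -48
Clamped end conditions give two more equations: 2h_0·σ_0 + h_0·σ_1 = 6(Δ_0 - s'(-2)) = -18 and h_3·σ_3 + 2h_3·σ_4 = 6(s'(3) - Δ_3) = 0.
Solving the tridiagonal system: σ_0 = -685/82, σ_1 = 316/41, σ_2 = 265/41, σ_3 = -638/41, σ_4 = 319/41.
On [2, 3], with s_3(x) = a_3 + b_3·(x - 2) + c_3·(x - 2)² + d_3·(x - 2)³: c_3 = σ_3/2 = -319/41, d_3 = (σ_4 - σ_3)/(6h_3) = 319/82, b_3 = Δ_3 - h_3(2σ_3 + σ_4)/6 = 319/82.

3.8902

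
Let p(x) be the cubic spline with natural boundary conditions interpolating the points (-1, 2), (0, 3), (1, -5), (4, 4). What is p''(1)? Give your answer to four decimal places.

Put M_i = p'' at the i-th knot. Here h = (1, 1, 3) and Δ = (1, -8, 3), so the interior equations h_(i-1)·M_(i-1) + 2(h_(i-1)+h_i)·M_i + h_i·M_(i+1) = 6(Δ_i − Δ_(i-1)) read
  1·M_0 + 4·M_1 + 1·M_2 = 6(Δ_1 - Δ_0) = -54
  1·M_1 + 8·M_2 + 3·M_3 = 6(Δ_2 - Δ_1) = 66
Natural end conditions: M_0 = M_3 = 0.
Forward elimination and back-substitution give M_0 = 0, M_1 = -498/31, M_2 = 318/31, M_3 = 0.

10.2581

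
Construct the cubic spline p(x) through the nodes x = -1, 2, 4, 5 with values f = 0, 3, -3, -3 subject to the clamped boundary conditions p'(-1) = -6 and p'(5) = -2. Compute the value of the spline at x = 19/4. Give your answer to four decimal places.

Put m_i = p'' at the i-th knot. Here h = (3, 2, 1) and Δ = (1, -3, 0), so the interior equations h_(i-1)·m_(i-1) + 2(h_(i-1)+h_i)·m_i + h_i·m_(i+1) = 6(Δ_i − Δ_(i-1)) read
  3·m_0 + 10·m_1 + 2·m_2 = 6(Δ_1 - Δ_0) = -24
  2·m_1 + 6·m_2 + 1·m_3 = 6(Δ_2 - Δ_1) = 18
Clamped end conditions give two more equations: 2h_0·m_0 + h_0·m_1 = 6(Δ_0 - p'(-1)) = 42 and h_2·m_2 + 2h_2·m_3 = 6(p'(5) - Δ_2) = -12.
Forward elimination and back-substitution give m_0 = 596/57, m_1 = -394/57, m_2 = 392/57, m_3 = -538/57.
On [4, 5], p(x) = -3 - 41/57·(x - 4) + 196/57·(x - 4)² - 155/57·(x - 4)³.
With (x - 4) = 3/4: p(19/4) = -3347/1216.

-2.7525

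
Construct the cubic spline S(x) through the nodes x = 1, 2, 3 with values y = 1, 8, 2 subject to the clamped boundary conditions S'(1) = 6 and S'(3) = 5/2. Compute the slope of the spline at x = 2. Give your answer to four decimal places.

-1.3750

Write σ_i for S''(x_i). With h_i = 1, 1 and divided differences Δ_i = 7, -6, the continuity of S' gives the tridiagonal system
  1·σ_0 + 4·σ_1 + 1·σ_2 = 6(Δ_1 - Δ_0) = -78
Clamped end conditions give two more equations: 2h_0·σ_0 + h_0·σ_1 = 6(Δ_0 - S'(1)) = 6 and h_1·σ_1 + 2h_1·σ_2 = 6(S'(3) - Δ_1) = 51.
Hence σ_0 = 83/4, σ_1 = -71/2, σ_2 = 173/4.
On [2, 3], S'(x) = b_1 + 2c_1·(x - 2) + 3d_1·(x - 2)² with b_1 = Δ_1 - h_1(2σ_1 + σ_2)/6 = -11/8, c_1 = σ_1/2 = -71/4, d_1 = (σ_2 - σ_1)/(6h_1) = 105/8. So S'(2) = -11/8.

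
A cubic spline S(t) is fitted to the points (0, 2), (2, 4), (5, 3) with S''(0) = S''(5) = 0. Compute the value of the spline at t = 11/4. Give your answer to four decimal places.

4.1438

With M_i denoting the second derivative at x_i, h_i = 2, 3, and Δ_i = (y_(i+1) − y_i)/h_i = 1, -1/3:
  2·M_0 + 10·M_1 + 3·M_2 = 6(Δ_1 - Δ_0) = -8
Natural end conditions: M_0 = M_2 = 0.
Solving the tridiagonal system: M_0 = 0, M_1 = -4/5, M_2 = 0.
On [2, 5], S(t) = 4 + 7/15·(t - 2) - 2/5·(t - 2)² + 2/45·(t - 2)³.
With (t - 2) = 3/4: S(11/4) = 663/160.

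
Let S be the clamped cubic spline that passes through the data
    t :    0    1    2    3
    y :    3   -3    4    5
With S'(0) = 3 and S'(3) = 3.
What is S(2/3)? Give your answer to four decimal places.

-1.0148

Let σ_i = S''(x_i). Step sizes h_i = 1, 1, 1; slopes of the chords Δ_i = (y_(i+1) - y_i)/h_i = -6, 7, 1.
  1·σ_0 + 4·σ_1 + 1·σ_2 = 6(Δ_1 - Δ_0) = 78
  1·σ_1 + 4·σ_2 + 1·σ_3 = 6(Δ_2 - Δ_1) = -36
Clamped end conditions give two more equations: 2h_0·σ_0 + h_0·σ_1 = 6(Δ_0 - S'(0)) = -54 and h_2·σ_2 + 2h_2·σ_3 = 6(S'(3) - Δ_2) = 12.
Solving the tridiagonal system: σ_0 = -226/5, σ_1 = 182/5, σ_2 = -112/5, σ_3 = 86/5.
On [0, 1], S(t) = 3 + 3·t - 113/5·t² + 68/5·t³.
With t = 2/3: S(2/3) = -137/135.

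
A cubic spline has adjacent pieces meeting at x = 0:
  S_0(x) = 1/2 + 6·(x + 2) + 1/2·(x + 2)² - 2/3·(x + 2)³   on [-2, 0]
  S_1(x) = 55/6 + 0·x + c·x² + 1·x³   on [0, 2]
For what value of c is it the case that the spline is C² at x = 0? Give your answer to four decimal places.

-3.5000

S_0''(x) = 1 - 4·(x + 2), so S_0''(0) = -7. On the right, S_1''(0) = 2c, so c = -7/2.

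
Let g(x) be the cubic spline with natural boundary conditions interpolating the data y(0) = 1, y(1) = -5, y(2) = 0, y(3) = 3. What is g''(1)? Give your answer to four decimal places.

18.4000

With M_i denoting the second derivative at x_i, h_i = 1, 1, 1, and Δ_i = (y_(i+1) − y_i)/h_i = -6, 5, 3:
  1·M_0 + 4·M_1 + 1·M_2 = 6(Δ_1 - Δ_0) = 66
  1·M_1 + 4·M_2 + 1·M_3 = 6(Δ_2 - Δ_1) = -12
Natural end conditions: M_0 = M_3 = 0.
Forward elimination and back-substitution give M_0 = 0, M_1 = 92/5, M_2 = -38/5, M_3 = 0.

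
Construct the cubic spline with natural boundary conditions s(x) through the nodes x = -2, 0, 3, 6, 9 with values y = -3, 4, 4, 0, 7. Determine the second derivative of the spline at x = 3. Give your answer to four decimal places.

-0.6957

With M_i denoting the second derivative at x_i, h_i = 2, 3, 3, 3, and Δ_i = (y_(i+1) − y_i)/h_i = 7/2, 0, -4/3, 7/3:
  2·M_0 + 10·M_1 + 3·M_2 = 6(Δ_1 - Δ_0) = -21
  3·M_1 + 12·M_2 + 3·M_3 = 6(Δ_2 - Δ_1) = -8
  3·M_2 + 12·M_3 + 3·M_4 = 6(Δ_3 - Δ_2) = 22
Natural end conditions: M_0 = M_4 = 0.
Forward elimination and back-substitution give M_0 = 0, M_1 = -87/46, M_2 = -16/23, M_3 = 277/138, M_4 = 0.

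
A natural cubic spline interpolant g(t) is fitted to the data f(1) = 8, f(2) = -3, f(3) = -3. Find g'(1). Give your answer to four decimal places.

With M_i denoting the second derivative at x_i, h_i = 1, 1, and Δ_i = (y_(i+1) − y_i)/h_i = -11, 0:
  1·M_0 + 4·M_1 + 1·M_2 = 6(Δ_1 - Δ_0) = 66
Natural end conditions: M_0 = M_2 = 0.
Forward elimination and back-substitution give M_0 = 0, M_1 = 33/2, M_2 = 0.
On [1, 2], g'(t) = b_0 + 2c_0·(t - 1) + 3d_0·(t - 1)² with b_0 = Δ_0 - h_0(2M_0 + M_1)/6 = -55/4, c_0 = M_0/2 = 0, d_0 = (M_1 - M_0)/(6h_0) = 11/4. So g'(1) = -55/4.

-13.7500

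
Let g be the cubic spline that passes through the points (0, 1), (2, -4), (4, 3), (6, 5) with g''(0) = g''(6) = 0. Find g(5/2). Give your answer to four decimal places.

-2.9094

Let M_i = g''(x_i). Step sizes h_i = 2, 2, 2; slopes of the chords Δ_i = (y_(i+1) - y_i)/h_i = -5/2, 7/2, 1.
  2·M_0 + 8·M_1 + 2·M_2 = 6(Δ_1 - Δ_0) = 36
  2·M_1 + 8·M_2 + 2·M_3 = 6(Δ_2 - Δ_1) = -15
Natural end conditions: M_0 = M_3 = 0.
Hence M_0 = 0, M_1 = 53/10, M_2 = -16/5, M_3 = 0.
On [2, 4], g(t) = -4 + 31/30·(t - 2) + 53/20·(t - 2)² - 17/24·(t - 2)³.
With (t - 2) = 1/2: g(5/2) = -931/320.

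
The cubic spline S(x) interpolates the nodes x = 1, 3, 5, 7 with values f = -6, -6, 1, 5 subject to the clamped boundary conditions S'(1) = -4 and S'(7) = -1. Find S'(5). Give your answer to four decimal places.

3.7000

Put m_i = S'' at the i-th knot. Here h = (2, 2, 2) and Δ = (0, 7/2, 2), so the interior equations h_(i-1)·m_(i-1) + 2(h_(i-1)+h_i)·m_i + h_i·m_(i+1) = 6(Δ_i − Δ_(i-1)) read
  2·m_0 + 8·m_1 + 2·m_2 = 6(Δ_1 - Δ_0) = 21
  2·m_1 + 8·m_2 + 2·m_3 = 6(Δ_2 - Δ_1) = -9
Clamped end conditions give two more equations: 2h_0·m_0 + h_0·m_1 = 6(Δ_0 - S'(1)) = 24 and h_2·m_2 + 2h_2·m_3 = 6(S'(7) - Δ_2) = -18.
Hence m_0 = 53/10, m_1 = 7/5, m_2 = -2/5, m_3 = -43/10.
On [5, 7], S'(x) = b_2 + 2c_2·(x - 5) + 3d_2·(x - 5)² with b_2 = Δ_2 - h_2(2m_2 + m_3)/6 = 37/10, c_2 = m_2/2 = -1/5, d_2 = (m_3 - m_2)/(6h_2) = -13/40. So S'(5) = 37/10.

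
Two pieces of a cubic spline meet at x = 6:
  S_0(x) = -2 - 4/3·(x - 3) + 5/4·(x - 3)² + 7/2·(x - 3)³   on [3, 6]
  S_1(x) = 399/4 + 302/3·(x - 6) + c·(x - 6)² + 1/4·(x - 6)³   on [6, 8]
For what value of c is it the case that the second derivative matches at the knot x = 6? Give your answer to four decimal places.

S_0''(x) = 5/2 + 21·(x - 3), so S_0''(6) = 131/2. On the right, S_1''(6) = 2c, so c = 131/4.

32.7500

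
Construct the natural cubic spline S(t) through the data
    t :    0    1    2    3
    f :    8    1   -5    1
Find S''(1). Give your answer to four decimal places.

-3.2000

Write M_i for S''(x_i). With h_i = 1, 1, 1 and divided differences Δ_i = -7, -6, 6, the continuity of S' gives the tridiagonal system
  1·M_0 + 4·M_1 + 1·M_2 = 6(Δ_1 - Δ_0) = 6
  1·M_1 + 4·M_2 + 1·M_3 = 6(Δ_2 - Δ_1) = 72
Natural end conditions: M_0 = M_3 = 0.
Solving the tridiagonal system: M_0 = 0, M_1 = -16/5, M_2 = 94/5, M_3 = 0.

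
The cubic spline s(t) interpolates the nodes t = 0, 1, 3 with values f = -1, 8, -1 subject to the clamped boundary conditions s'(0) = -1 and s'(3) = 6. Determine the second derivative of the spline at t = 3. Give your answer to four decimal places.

31.5833

With M_i denoting the second derivative at x_i, h_i = 1, 2, and Δ_i = (y_(i+1) − y_i)/h_i = 9, -9/2:
  1·M_0 + 6·M_1 + 2·M_2 = 6(Δ_1 - Δ_0) = -81
Clamped end conditions give two more equations: 2h_0·M_0 + h_0·M_1 = 6(Δ_0 - s'(0)) = 60 and h_1·M_1 + 2h_1·M_2 = 6(s'(3) - Δ_1) = 63.
Solving the tridiagonal system: M_0 = 275/6, M_1 = -95/3, M_2 = 379/12.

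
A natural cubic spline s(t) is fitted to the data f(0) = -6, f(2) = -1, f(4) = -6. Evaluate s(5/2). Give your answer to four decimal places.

Let σ_i = s''(x_i). Step sizes h_i = 2, 2; slopes of the chords Δ_i = (y_(i+1) - y_i)/h_i = 5/2, -5/2.
  2·σ_0 + 8·σ_1 + 2·σ_2 = 6(Δ_1 - Δ_0) = -30
Natural end conditions: σ_0 = σ_2 = 0.
Solving the tridiagonal system: σ_0 = 0, σ_1 = -15/4, σ_2 = 0.
On [2, 4], s(t) = -1 + 0·(t - 2) - 15/8·(t - 2)² + 5/16·(t - 2)³.
With (t - 2) = 1/2: s(5/2) = -183/128.

-1.4297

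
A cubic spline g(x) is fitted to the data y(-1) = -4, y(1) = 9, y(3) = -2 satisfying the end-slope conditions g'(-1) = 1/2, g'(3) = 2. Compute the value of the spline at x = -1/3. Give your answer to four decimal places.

Let σ_i = g''(x_i). Step sizes h_i = 2, 2; slopes of the chords Δ_i = (y_(i+1) - y_i)/h_i = 13/2, -11/2.
  2·σ_0 + 8·σ_1 + 2·σ_2 = 6(Δ_1 - Δ_0) = -72
Clamped end conditions give two more equations: 2h_0·σ_0 + h_0·σ_1 = 6(Δ_0 - g'(-1)) = 36 and h_1·σ_1 + 2h_1·σ_2 = 6(g'(3) - Δ_1) = 45.
Solving the tridiagonal system: σ_0 = 147/8, σ_1 = -75/4, σ_2 = 165/8.
On [-1, 1], g(x) = -4 + 1/2·(x + 1) + 147/16·(x + 1)² - 99/32·(x + 1)³.
With (x + 1) = 2/3: g(-1/3) = -1/2.

-0.5000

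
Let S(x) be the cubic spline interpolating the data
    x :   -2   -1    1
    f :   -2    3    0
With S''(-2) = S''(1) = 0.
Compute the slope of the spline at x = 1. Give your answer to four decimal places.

Write M_i for S''(x_i). With h_i = 1, 2 and divided differences Δ_i = 5, -3/2, the continuity of S' gives the tridiagonal system
  1·M_0 + 6·M_1 + 2·M_2 = 6(Δ_1 - Δ_0) = -39
Natural end conditions: M_0 = M_2 = 0.
Hence M_0 = 0, M_1 = -13/2, M_2 = 0.
On [-1, 1], S'(x) = b_1 + 2c_1·(x + 1) + 3d_1·(x + 1)² with b_1 = Δ_1 - h_1(2M_1 + M_2)/6 = 17/6, c_1 = M_1/2 = -13/4, d_1 = (M_2 - M_1)/(6h_1) = 13/24. So S'(1) = -11/3.

-3.6667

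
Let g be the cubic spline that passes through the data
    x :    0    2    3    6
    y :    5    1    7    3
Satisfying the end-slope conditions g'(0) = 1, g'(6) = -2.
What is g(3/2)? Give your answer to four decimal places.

0.8616

Let m_i = g''(x_i). Step sizes h_i = 2, 1, 3; slopes of the chords Δ_i = (y_(i+1) - y_i)/h_i = -2, 6, -4/3.
  2·m_0 + 6·m_1 + 1·m_2 = 6(Δ_1 - Δ_0) = 48
  1·m_1 + 8·m_2 + 3·m_3 = 6(Δ_2 - Δ_1) = -44
Clamped end conditions give two more equations: 2h_0·m_0 + h_0·m_1 = 6(Δ_0 - g'(0)) = -18 and h_2·m_2 + 2h_2·m_3 = 6(g'(6) - Δ_2) = -4.
Forward elimination and back-substitution give m_0 = -232/21, m_1 = 275/21, m_2 = -178/21, m_3 = 25/7.
On [0, 2], g(x) = 5 + 1·x - 116/21·x² + 169/84·x³.
With x = 3/2: g(3/2) = 193/224.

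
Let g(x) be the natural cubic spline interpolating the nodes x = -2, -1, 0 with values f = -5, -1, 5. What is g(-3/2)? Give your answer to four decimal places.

-3.1875

Let M_i = g''(x_i). Step sizes h_i = 1, 1; slopes of the chords Δ_i = (y_(i+1) - y_i)/h_i = 4, 6.
  1·M_0 + 4·M_1 + 1·M_2 = 6(Δ_1 - Δ_0) = 12
Natural end conditions: M_0 = M_2 = 0.
Solving the tridiagonal system: M_0 = 0, M_1 = 3, M_2 = 0.
On [-2, -1], g(x) = -5 + 7/2·(x + 2) + 0·(x + 2)² + 1/2·(x + 2)³.
With (x + 2) = 1/2: g(-3/2) = -51/16.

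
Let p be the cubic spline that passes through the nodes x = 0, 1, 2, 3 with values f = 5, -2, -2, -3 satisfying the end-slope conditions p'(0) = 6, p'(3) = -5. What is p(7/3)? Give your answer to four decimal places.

-1.5432

With M_i denoting the second derivative at x_i, h_i = 1, 1, 1, and Δ_i = (y_(i+1) − y_i)/h_i = -7, 0, -1:
  1·M_0 + 4·M_1 + 1·M_2 = 6(Δ_1 - Δ_0) = 42
  1·M_1 + 4·M_2 + 1·M_3 = 6(Δ_2 - Δ_1) = -6
Clamped end conditions give two more equations: 2h_0·M_0 + h_0·M_1 = 6(Δ_0 - p'(0)) = -78 and h_2·M_2 + 2h_2·M_3 = 6(p'(3) - Δ_2) = -24.
Forward elimination and back-substitution give M_0 = -154/3, M_1 = 74/3, M_2 = -16/3, M_3 = -28/3.
On [2, 3], p(x) = -2 + 7/3·(x - 2) - 8/3·(x - 2)² - 2/3·(x - 2)³.
With (x - 2) = 1/3: p(7/3) = -125/81.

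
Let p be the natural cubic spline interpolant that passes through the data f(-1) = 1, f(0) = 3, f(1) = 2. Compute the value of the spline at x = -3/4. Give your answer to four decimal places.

Write m_i for p''(x_i). With h_i = 1, 1 and divided differences Δ_i = 2, -1, the continuity of p' gives the tridiagonal system
  1·m_0 + 4·m_1 + 1·m_2 = 6(Δ_1 - Δ_0) = -18
Natural end conditions: m_0 = m_2 = 0.
Solving the tridiagonal system: m_0 = 0, m_1 = -9/2, m_2 = 0.
On [-1, 0], p(x) = 1 + 11/4·(x + 1) + 0·(x + 1)² - 3/4·(x + 1)³.
With (x + 1) = 1/4: p(-3/4) = 429/256.

1.6758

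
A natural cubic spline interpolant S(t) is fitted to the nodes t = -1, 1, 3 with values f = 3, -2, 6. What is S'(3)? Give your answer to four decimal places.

Put M_i = S'' at the i-th knot. Here h = (2, 2) and Δ = (-5/2, 4), so the interior equations h_(i-1)·M_(i-1) + 2(h_(i-1)+h_i)·M_i + h_i·M_(i+1) = 6(Δ_i − Δ_(i-1)) read
  2·M_0 + 8·M_1 + 2·M_2 = 6(Δ_1 - Δ_0) = 39
Natural end conditions: M_0 = M_2 = 0.
Solving: M_0 = 0, M_1 = 39/8, M_2 = 0.
On [1, 3], S'(t) = b_1 + 2c_1·(t - 1) + 3d_1·(t - 1)² with b_1 = Δ_1 - h_1(2M_1 + M_2)/6 = 3/4, c_1 = M_1/2 = 39/16, d_1 = (M_2 - M_1)/(6h_1) = -13/32. So S'(3) = 45/8.

5.6250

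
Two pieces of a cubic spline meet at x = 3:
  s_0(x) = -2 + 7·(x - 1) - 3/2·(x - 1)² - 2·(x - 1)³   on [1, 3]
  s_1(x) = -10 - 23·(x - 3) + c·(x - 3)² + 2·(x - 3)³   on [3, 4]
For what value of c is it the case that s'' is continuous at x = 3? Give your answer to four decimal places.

-13.5000

s_0''(x) = -3 - 12·(x - 1), so s_0''(3) = -27. On the right, s_1''(3) = 2c, so c = -27/2.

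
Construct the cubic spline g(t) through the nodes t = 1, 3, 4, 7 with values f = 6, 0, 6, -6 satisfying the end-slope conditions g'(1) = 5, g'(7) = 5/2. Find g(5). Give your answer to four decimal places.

Write σ_i for g''(x_i). With h_i = 2, 1, 3 and divided differences Δ_i = -3, 6, -4, the continuity of g' gives the tridiagonal system
  2·σ_0 + 6·σ_1 + 1·σ_2 = 6(Δ_1 - Δ_0) = 54
  1·σ_1 + 8·σ_2 + 3·σ_3 = 6(Δ_2 - Δ_1) = -60
Clamped end conditions give two more equations: 2h_0·σ_0 + h_0·σ_1 = 6(Δ_0 - g'(1)) = -48 and h_2·σ_2 + 2h_2·σ_3 = 6(g'(7) - Δ_2) = 39.
Solving: σ_0 = -895/42, σ_1 = 391/21, σ_2 = -317/21, σ_3 = 295/21.
On [4, 7], g(t) = 6 + 57/14·(t - 4) - 317/42·(t - 4)² + 34/21·(t - 4)³.
With (t - 4) = 1: g(5) = 29/7.

4.1429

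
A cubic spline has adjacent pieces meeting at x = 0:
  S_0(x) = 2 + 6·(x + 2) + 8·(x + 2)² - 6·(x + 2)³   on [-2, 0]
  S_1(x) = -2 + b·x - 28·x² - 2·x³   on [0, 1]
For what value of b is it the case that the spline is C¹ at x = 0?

S_0'(x) = 6 + 16·(x + 2) - 18·(x + 2)², so S_0'(0) = -34. On the right, S_1'(0) = b, so b = -34.

-34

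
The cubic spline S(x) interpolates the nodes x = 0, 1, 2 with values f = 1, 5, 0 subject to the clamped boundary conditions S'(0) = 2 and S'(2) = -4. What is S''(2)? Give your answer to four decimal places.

Put M_i = S'' at the i-th knot. Here h = (1, 1) and Δ = (4, -5), so the interior equations h_(i-1)·M_(i-1) + 2(h_(i-1)+h_i)·M_i + h_i·M_(i+1) = 6(Δ_i − Δ_(i-1)) read
  1·M_0 + 4·M_1 + 1·M_2 = 6(Δ_1 - Δ_0) = -54
Clamped end conditions give two more equations: 2h_0·M_0 + h_0·M_1 = 6(Δ_0 - S'(0)) = 12 and h_1·M_1 + 2h_1·M_2 = 6(S'(2) - Δ_1) = 6.
Hence M_0 = 33/2, M_1 = -21, M_2 = 27/2.

13.5000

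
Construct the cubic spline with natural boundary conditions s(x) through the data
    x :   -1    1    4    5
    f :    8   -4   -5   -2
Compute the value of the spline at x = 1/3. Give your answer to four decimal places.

With M_i denoting the second derivative at x_i, h_i = 2, 3, 1, and Δ_i = (y_(i+1) − y_i)/h_i = -6, -1/3, 3:
  2·M_0 + 10·M_1 + 3·M_2 = 6(Δ_1 - Δ_0) = 34
  3·M_1 + 8·M_2 + 1·M_3 = 6(Δ_2 - Δ_1) = 20
Natural end conditions: M_0 = M_3 = 0.
Solving the tridiagonal system: M_0 = 0, M_1 = 212/71, M_2 = 98/71, M_3 = 0.
On [-1, 1], s(x) = 8 - 1490/213·(x + 1) + 0·(x + 1)² + 53/213·(x + 1)³.
With (x + 1) = 4/3: s(1/3) = -4240/5751.

-0.7373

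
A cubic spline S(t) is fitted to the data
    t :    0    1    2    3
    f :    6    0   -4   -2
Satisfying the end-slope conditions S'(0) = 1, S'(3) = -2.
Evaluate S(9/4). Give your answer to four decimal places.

Let M_i = S''(x_i). Step sizes h_i = 1, 1, 1; slopes of the chords Δ_i = (y_(i+1) - y_i)/h_i = -6, -4, 2.
  1·M_0 + 4·M_1 + 1·M_2 = 6(Δ_1 - Δ_0) = 12
  1·M_1 + 4·M_2 + 1·M_3 = 6(Δ_2 - Δ_1) = 36
Clamped end conditions give two more equations: 2h_0·M_0 + h_0·M_1 = 6(Δ_0 - S'(0)) = -42 and h_2·M_2 + 2h_2·M_3 = 6(S'(3) - Δ_2) = -24.
Solving: M_0 = -24, M_1 = 6, M_2 = 12, M_3 = -18.
On [2, 3], S(t) = -4 + 1·(t - 2) + 6·(t - 2)² - 5·(t - 2)³.
With (t - 2) = 1/4: S(9/4) = -221/64.

-3.4531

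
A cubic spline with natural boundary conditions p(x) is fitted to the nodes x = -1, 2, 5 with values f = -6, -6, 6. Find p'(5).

With σ_i denoting the second derivative at x_i, h_i = 3, 3, and Δ_i = (y_(i+1) − y_i)/h_i = 0, 4:
  3·σ_0 + 12·σ_1 + 3·σ_2 = 6(Δ_1 - Δ_0) = 24
Natural end conditions: σ_0 = σ_2 = 0.
Solving: σ_0 = 0, σ_1 = 2, σ_2 = 0.
On [2, 5], p'(x) = b_1 + 2c_1·(x - 2) + 3d_1·(x - 2)² with b_1 = Δ_1 - h_1(2σ_1 + σ_2)/6 = 2, c_1 = σ_1/2 = 1, d_1 = (σ_2 - σ_1)/(6h_1) = -1/9. So p'(5) = 5.

5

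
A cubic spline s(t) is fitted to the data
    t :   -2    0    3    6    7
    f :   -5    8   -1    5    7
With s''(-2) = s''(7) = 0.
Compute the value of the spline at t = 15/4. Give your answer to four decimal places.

-1.2015

Let M_i = s''(x_i). Step sizes h_i = 2, 3, 3, 1; slopes of the chords Δ_i = (y_(i+1) - y_i)/h_i = 13/2, -3, 2, 2.
  2·M_0 + 10·M_1 + 3·M_2 = 6(Δ_1 - Δ_0) = -57
  3·M_1 + 12·M_2 + 3·M_3 = 6(Δ_2 - Δ_1) = 30
  3·M_2 + 8·M_3 + 1·M_4 = 6(Δ_3 - Δ_2) = 0
Natural end conditions: M_0 = M_4 = 0.
Solving the tridiagonal system: M_0 = 0, M_1 = -1893/266, M_2 = 628/133, M_3 = -471/266, M_4 = 0.
On [3, 6], s(t) = -1 - 977/532·(t - 3) + 314/133·(t - 3)² - 1727/4788·(t - 3)³.
With (t - 3) = 3/4: s(15/4) = -40909/34048.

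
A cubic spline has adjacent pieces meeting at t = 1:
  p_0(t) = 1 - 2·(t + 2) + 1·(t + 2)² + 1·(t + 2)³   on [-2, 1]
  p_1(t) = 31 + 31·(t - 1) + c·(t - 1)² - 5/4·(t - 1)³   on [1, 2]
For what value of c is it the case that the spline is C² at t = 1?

10

p_0''(t) = 2 + 6·(t + 2), so p_0''(1) = 20. On the right, p_1''(1) = 2c, so c = 10.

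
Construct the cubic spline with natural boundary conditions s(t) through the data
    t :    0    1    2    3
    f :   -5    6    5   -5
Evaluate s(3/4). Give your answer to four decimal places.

4.1031

Put M_i = s'' at the i-th knot. Here h = (1, 1, 1) and Δ = (11, -1, -10), so the interior equations h_(i-1)·M_(i-1) + 2(h_(i-1)+h_i)·M_i + h_i·M_(i+1) = 6(Δ_i − Δ_(i-1)) read
  1·M_0 + 4·M_1 + 1·M_2 = 6(Δ_1 - Δ_0) = -72
  1·M_1 + 4·M_2 + 1·M_3 = 6(Δ_2 - Δ_1) = -54
Natural end conditions: M_0 = M_3 = 0.
Hence M_0 = 0, M_1 = -78/5, M_2 = -48/5, M_3 = 0.
On [0, 1], s(t) = -5 + 68/5·t + 0·t² - 13/5·t³.
With t = 3/4: s(3/4) = 1313/320.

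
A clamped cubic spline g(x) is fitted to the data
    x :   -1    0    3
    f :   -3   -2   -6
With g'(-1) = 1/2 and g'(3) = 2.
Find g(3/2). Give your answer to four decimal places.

Write M_i for g''(x_i). With h_i = 1, 3 and divided differences Δ_i = 1, -4/3, the continuity of g' gives the tridiagonal system
  1·M_0 + 8·M_1 + 3·M_2 = 6(Δ_1 - Δ_0) = -14
Clamped end conditions give two more equations: 2h_0·M_0 + h_0·M_1 = 6(Δ_0 - g'(-1)) = 3 and h_1·M_1 + 2h_1·M_2 = 6(g'(3) - Δ_1) = 20.
Solving the tridiagonal system: M_0 = 29/8, M_1 = -17/4, M_2 = 131/24.
On [0, 3], g(x) = -2 + 3/16·x - 17/8·x² + 233/432·x³.
With x = 3/2: g(3/2) = -599/128.

-4.6797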